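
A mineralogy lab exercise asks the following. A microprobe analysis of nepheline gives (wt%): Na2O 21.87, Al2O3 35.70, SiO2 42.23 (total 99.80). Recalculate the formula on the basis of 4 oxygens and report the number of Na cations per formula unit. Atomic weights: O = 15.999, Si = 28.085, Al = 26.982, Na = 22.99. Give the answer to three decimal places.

Na2O: 21.87/61.979 = 0.35286 mol → 0.70572 mol Na, 0.35286 mol O.
Al2O3: 35.70/101.961 = 0.35013 mol → 0.70026 mol Al, 1.05039 mol O.
SiO2: 42.23/60.083 = 0.70286 mol → 0.70286 mol Si, 1.40572 mol O.
Total oxygen = 2.80897 mol. Normalization factor = 4/2.80897 = 1.42401.
Na per 4 O = 0.70572 × 1.42401 = 1.005.

1.005 Na apfu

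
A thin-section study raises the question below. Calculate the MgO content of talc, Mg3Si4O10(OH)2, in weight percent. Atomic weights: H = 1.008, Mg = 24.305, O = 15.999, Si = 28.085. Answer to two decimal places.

31.88 wt%

M(Mg3Si4O10(OH)2) = 379.259 g/mol; M(MgO) = 40.304 g/mol.
Moles MgO per formula unit = 3 Mg ÷ 1 = 3.0000.
MgO fraction = (3.0000 × 40.304) / 379.259 = 120.912/379.259 = 0.3188.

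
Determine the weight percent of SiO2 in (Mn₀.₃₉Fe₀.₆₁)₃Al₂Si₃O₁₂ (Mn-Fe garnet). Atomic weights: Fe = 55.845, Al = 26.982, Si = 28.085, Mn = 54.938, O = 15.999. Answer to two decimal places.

36.29 wt%

Formula mass = 496.681 g/mol.
3 Si → 3.0000 mol SiO2 per formula unit; M(SiO2) = 60.083, so SiO2 mass = 180.249 g.
180.249/496.681 × 100 = 36.29 wt%.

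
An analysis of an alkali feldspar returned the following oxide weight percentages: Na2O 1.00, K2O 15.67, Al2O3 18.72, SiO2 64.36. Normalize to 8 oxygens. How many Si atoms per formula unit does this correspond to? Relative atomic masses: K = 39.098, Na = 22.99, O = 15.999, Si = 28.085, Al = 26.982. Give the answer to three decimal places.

2.980 Si apfu

Na2O (M=61.979): mol = 0.01613; Na = 0.03226, O = 0.01613.
K2O (M=94.195): mol = 0.16636; K = 0.33272, O = 0.16636.
Al2O3 (M=101.961): mol = 0.18360; Al = 0.36720, O = 0.55080.
SiO2 (M=60.083): mol = 1.07118; Si = 1.07118, O = 2.14236.
ΣO = 2.87565; factor = 8/ΣO = 2.78198.
Si apfu = 1.07118 × 2.78198 = 2.980.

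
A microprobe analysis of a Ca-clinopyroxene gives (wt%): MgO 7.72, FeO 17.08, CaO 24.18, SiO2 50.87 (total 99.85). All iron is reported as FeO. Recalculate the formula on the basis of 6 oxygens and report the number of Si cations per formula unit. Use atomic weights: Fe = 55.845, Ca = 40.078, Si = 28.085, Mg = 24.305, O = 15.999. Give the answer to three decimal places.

MgO: 7.72/40.304 = 0.19154 mol → 0.19154 mol Mg, 0.19154 mol O.
FeO: 17.08/71.844 = 0.23774 mol → 0.23774 mol Fe, 0.23774 mol O.
CaO: 24.18/56.077 = 0.43119 mol → 0.43119 mol Ca, 0.43119 mol O.
SiO2: 50.87/60.083 = 0.84666 mol → 0.84666 mol Si, 1.69332 mol O.
Total oxygen = 2.55379 mol. Normalization factor = 6/2.55379 = 2.34945.
Si per 6 O = 0.84666 × 2.34945 = 1.989.

1.989 Si apfu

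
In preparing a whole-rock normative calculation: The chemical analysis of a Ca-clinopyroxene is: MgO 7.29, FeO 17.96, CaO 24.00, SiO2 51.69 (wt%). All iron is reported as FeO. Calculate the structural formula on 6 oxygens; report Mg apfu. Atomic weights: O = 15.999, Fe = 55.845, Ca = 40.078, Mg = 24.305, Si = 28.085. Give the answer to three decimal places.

0.421 Mg apfu

MgO: 7.29/40.304 = 0.18088 mol → 0.18088 mol Mg, 0.18088 mol O.
FeO: 17.96/71.844 = 0.24999 mol → 0.24999 mol Fe, 0.24999 mol O.
CaO: 24.00/56.077 = 0.42798 mol → 0.42798 mol Ca, 0.42798 mol O.
SiO2: 51.69/60.083 = 0.86031 mol → 0.86031 mol Si, 1.72062 mol O.
Total oxygen = 2.57947 mol. Normalization factor = 6/2.57947 = 2.32606.
Mg per 6 O = 0.18088 × 2.32606 = 0.421.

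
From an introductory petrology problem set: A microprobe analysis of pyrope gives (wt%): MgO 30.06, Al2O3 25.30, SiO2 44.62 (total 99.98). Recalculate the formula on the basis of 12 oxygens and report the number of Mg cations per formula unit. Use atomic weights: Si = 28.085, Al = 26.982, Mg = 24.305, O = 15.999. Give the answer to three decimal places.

MgO: 30.06/40.304 = 0.74583 mol → 0.74583 mol Mg, 0.74583 mol O.
Al2O3: 25.30/101.961 = 0.24813 mol → 0.49626 mol Al, 0.74439 mol O.
SiO2: 44.62/60.083 = 0.74264 mol → 0.74264 mol Si, 1.48528 mol O.
Total oxygen = 2.97550 mol. Normalization factor = 12/2.97550 = 4.03294.
Mg per 12 O = 0.74583 × 4.03294 = 3.008.

3.008 Mg apfu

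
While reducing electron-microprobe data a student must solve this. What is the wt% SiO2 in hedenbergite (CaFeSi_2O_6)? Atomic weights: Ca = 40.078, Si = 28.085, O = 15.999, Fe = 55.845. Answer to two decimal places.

48.44 wt%

Molar mass of CaFeSi_2O_6 = 1·40.078 + 1·55.845 + 2·28.085 + 6·15.999 = 248.087 g/mol.
Each formula unit contains 2 Si, equivalent to 2/1 = 2.0000 mol SiO2.
M(SiO2) = 1×28.085 + 2×15.999 = 60.083 g/mol.
Mass of SiO2 per formula unit = 2.0000 × 60.083 = 120.166 g.
SiO2 wt% = 120.166 / 248.087 × 100 = 48.44%.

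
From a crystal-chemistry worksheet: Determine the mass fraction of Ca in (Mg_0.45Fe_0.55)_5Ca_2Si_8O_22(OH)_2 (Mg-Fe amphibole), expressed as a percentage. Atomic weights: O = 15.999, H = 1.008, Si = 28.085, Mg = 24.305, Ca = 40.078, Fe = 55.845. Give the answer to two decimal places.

8.92 mass %

Formula mass = 2.25·24.305 + 2.75·55.845 + 2·40.078 + 8·28.085 + 24·15.999 + 2·1.008 = 899.088 g/mol, of which 80.156 g is Ca.
So Ca makes up 80.156/899.088 = 0.0892 of the mass, i.e. 8.92%.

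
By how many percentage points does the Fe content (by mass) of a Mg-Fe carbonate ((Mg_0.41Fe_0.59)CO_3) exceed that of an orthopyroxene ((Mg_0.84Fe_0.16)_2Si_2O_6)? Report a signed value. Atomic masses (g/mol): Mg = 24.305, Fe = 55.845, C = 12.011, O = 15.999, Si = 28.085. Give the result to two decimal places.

23.54 percentage points

First mineral: 32.949 g Fe in 102.922 g formula = 32.01 wt% Fe.
Second mineral: 17.870 g Fe in 210.867 g formula = 8.47 wt% Fe.
32.01% − 8.47% gives a difference of 23.54 percentage points.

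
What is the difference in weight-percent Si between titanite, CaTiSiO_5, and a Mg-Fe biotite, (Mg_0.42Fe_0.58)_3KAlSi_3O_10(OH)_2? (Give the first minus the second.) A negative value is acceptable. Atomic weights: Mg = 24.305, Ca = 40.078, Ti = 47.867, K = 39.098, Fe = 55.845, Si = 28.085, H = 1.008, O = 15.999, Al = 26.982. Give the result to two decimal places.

First mineral: 28.085 g Si in 196.025 g formula = 14.33 wt% Si.
Second mineral: 84.255 g Si in 472.134 g formula = 17.85 wt% Si.
14.33% − 17.85% gives a difference of -3.52 percentage points.

-3.52 percentage points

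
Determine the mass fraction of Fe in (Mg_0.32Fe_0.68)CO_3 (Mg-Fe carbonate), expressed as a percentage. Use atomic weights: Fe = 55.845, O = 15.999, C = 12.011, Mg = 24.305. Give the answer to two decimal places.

35.91 weight percent

Molar mass of (Mg_0.32Fe_0.68)CO_3: 0.32·24.305 + 0.68·55.845 + 1·12.011 + 3·15.999 = 105.760 g/mol.
Mass of Fe per formula unit: 0.68 × 55.845 = 37.975 g.
Weight fraction Fe = 37.975 / 105.760 = 0.3591.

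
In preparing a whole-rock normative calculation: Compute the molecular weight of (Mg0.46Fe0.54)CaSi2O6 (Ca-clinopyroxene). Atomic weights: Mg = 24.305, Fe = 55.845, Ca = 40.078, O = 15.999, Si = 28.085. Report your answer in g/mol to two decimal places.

233.58 g/mol

M = 0.46×24.305 + 0.54×55.845 + 1×40.078 + 2×28.085 + 6×15.999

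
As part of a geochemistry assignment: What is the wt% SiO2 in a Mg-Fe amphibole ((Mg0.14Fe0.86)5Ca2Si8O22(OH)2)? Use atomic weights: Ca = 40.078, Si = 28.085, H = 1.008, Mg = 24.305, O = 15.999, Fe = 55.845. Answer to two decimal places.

50.70 wt%

Molar mass of (Mg0.14Fe0.86)5Ca2Si8O22(OH)2 = 0.70·24.305 + 4.30·55.845 + 2·40.078 + 8·28.085 + 24·15.999 + 2·1.008 = 947.975 g/mol.
Each formula unit contains 8 Si, equivalent to 8/1 = 8.0000 mol SiO2.
M(SiO2) = 1×28.085 + 2×15.999 = 60.083 g/mol.
Mass of SiO2 per formula unit = 8.0000 × 60.083 = 480.664 g.
SiO2 wt% = 480.664 / 947.975 × 100 = 50.70%.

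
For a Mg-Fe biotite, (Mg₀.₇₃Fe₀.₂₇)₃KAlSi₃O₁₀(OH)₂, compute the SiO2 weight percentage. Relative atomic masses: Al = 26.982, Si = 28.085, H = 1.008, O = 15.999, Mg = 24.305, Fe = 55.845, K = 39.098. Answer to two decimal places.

Molar mass of (Mg₀.₇₃Fe₀.₂₇)₃KAlSi₃O₁₀(OH)₂ = 2.19*24.305 + 0.81*55.845 + 1*39.098 + 1*26.982 + 3*28.085 + 12*15.999 + 2*1.008 = 442.801 g/mol.
Each formula unit contains 3 Si, equivalent to 3/1 = 3.0000 mol SiO2.
M(SiO2) = 1×28.085 + 2×15.999 = 60.083 g/mol.
Mass of SiO2 per formula unit = 3.0000 × 60.083 = 180.249 g.
SiO2 wt% = 180.249 / 442.801 × 100 = 40.71%.

40.71 wt%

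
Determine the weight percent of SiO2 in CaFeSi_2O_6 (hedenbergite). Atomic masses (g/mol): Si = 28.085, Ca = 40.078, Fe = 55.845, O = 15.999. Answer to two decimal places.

M(CaFeSi_2O_6) = 248.087 g/mol; M(SiO2) = 60.083 g/mol.
Moles SiO2 per formula unit = 2 Si ÷ 1 = 2.0000.
SiO2 fraction = (2.0000 × 60.083) / 248.087 = 120.166/248.087 = 0.4844.

48.44 wt%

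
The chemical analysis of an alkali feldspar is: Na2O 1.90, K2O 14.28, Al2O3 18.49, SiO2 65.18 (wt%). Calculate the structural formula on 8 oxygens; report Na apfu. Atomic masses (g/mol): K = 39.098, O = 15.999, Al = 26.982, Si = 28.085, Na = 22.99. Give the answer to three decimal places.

1.90 wt% Na2O ÷ 61.979 g/mol = 0.03066 mol, giving 0.06132 Na and 0.03066 O.
14.28 wt% K2O ÷ 94.195 g/mol = 0.15160 mol, giving 0.30320 K and 0.15160 O.
18.49 wt% Al2O3 ÷ 101.961 g/mol = 0.18134 mol, giving 0.36268 Al and 0.54402 O.
65.18 wt% SiO2 ÷ 60.083 g/mol = 1.08483 mol, giving 1.08483 Si and 2.16966 O.
Oxygen sums to 2.89594; scaling by 8/2.89594 = 2.76249 puts the formula on 8 O.
Na: 0.06132 × 2.76249 = 0.169 atoms per formula unit.

0.169 Na apfu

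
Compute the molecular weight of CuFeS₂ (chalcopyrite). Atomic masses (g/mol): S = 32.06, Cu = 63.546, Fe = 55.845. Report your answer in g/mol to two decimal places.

The formula mass is the sum 1·63.546 + 1·55.845 + 2·32.06.

183.51 g/mol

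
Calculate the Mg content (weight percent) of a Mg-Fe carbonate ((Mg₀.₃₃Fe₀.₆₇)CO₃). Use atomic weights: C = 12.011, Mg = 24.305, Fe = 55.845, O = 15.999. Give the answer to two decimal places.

7.61 weight percent

Molar mass of (Mg₀.₃₃Fe₀.₆₇)CO₃: 0.33·24.305 + 0.67·55.845 + 1·12.011 + 3·15.999 = 105.445 g/mol.
Mass of Mg per formula unit: 0.33 × 24.305 = 8.021 g.
Weight fraction Mg = 8.021 / 105.445 = 0.0761.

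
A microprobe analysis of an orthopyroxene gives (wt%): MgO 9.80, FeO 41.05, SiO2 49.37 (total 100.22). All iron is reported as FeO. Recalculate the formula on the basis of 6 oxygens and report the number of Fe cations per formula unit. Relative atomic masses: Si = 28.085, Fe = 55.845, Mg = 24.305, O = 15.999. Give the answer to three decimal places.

MgO: 9.80/40.304 = 0.24315 mol → 0.24315 mol Mg, 0.24315 mol O.
FeO: 41.05/71.844 = 0.57138 mol → 0.57138 mol Fe, 0.57138 mol O.
SiO2: 49.37/60.083 = 0.82170 mol → 0.82170 mol Si, 1.64340 mol O.
Total oxygen = 2.45793 mol. Normalization factor = 6/2.45793 = 2.44108.
Fe per 6 O = 0.57138 × 2.44108 = 1.395.

1.395 Fe apfu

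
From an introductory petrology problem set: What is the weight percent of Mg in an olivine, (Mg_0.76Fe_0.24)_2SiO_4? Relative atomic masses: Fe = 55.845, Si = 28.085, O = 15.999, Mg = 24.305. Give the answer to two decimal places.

23.71 wt%

Molar mass of (Mg_0.76Fe_0.24)_2SiO_4: 1.52·24.305 + 0.48·55.845 + 1·28.085 + 4·15.999 = 155.830 g/mol.
Mass of Mg per formula unit: 1.52 × 24.305 = 36.944 g.
Weight fraction Mg = 36.944 / 155.830 = 0.2371.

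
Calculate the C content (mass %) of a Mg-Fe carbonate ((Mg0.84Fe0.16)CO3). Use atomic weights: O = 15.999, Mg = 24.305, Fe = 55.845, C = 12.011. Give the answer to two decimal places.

M((Mg0.84Fe0.16)CO3) = 89.359 g/mol.
C contributes 1 × 12.011 = 12.011 g per mole.
12.011/89.359 = 0.1344 → 13.44%.

13.44 mass %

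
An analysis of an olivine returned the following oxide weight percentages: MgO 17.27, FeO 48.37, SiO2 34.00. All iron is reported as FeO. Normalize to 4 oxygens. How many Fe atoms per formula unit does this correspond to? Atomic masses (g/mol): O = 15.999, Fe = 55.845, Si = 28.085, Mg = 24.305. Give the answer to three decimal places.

MgO: 17.27/40.304 = 0.42849 mol → 0.42849 mol Mg, 0.42849 mol O.
FeO: 48.37/71.844 = 0.67326 mol → 0.67326 mol Fe, 0.67326 mol O.
SiO2: 34.00/60.083 = 0.56588 mol → 0.56588 mol Si, 1.13176 mol O.
Total oxygen = 2.23351 mol. Normalization factor = 4/2.23351 = 1.79090.
Fe per 4 O = 0.67326 × 1.79090 = 1.206.

1.206 Fe apfu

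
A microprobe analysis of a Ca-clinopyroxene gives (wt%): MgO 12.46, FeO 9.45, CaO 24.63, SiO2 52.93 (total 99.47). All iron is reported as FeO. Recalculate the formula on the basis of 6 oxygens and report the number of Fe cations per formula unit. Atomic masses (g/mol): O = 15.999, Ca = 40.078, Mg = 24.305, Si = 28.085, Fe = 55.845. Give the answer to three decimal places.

MgO (M=40.304): mol = 0.30915; Mg = 0.30915, O = 0.30915.
FeO (M=71.844): mol = 0.13153; Fe = 0.13153, O = 0.13153.
CaO (M=56.077): mol = 0.43922; Ca = 0.43922, O = 0.43922.
SiO2 (M=60.083): mol = 0.88095; Si = 0.88095, O = 1.76190.
ΣO = 2.64180; factor = 6/ΣO = 2.27118.
Fe apfu = 0.13153 × 2.27118 = 0.299.

0.299 Fe apfu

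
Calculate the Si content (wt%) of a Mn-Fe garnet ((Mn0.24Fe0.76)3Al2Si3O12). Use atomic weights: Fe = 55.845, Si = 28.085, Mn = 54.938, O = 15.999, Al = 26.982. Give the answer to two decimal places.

16.95 wt%

M((Mn0.24Fe0.76)3Al2Si3O12) = 497.089 g/mol.
Si contributes 3 × 28.085 = 84.255 g per mole.
84.255/497.089 = 0.1695 → 16.95%.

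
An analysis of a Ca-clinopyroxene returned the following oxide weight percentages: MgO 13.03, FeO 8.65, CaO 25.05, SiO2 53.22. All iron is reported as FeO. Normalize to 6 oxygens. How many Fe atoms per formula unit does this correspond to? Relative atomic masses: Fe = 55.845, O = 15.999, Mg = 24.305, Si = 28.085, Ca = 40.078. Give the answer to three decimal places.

0.271 Fe apfu

MgO (M=40.304): mol = 0.32329; Mg = 0.32329, O = 0.32329.
FeO (M=71.844): mol = 0.12040; Fe = 0.12040, O = 0.12040.
CaO (M=56.077): mol = 0.44671; Ca = 0.44671, O = 0.44671.
SiO2 (M=60.083): mol = 0.88577; Si = 0.88577, O = 1.77154.
ΣO = 2.66194; factor = 6/ΣO = 2.25400.
Fe apfu = 0.12040 × 2.25400 = 0.271.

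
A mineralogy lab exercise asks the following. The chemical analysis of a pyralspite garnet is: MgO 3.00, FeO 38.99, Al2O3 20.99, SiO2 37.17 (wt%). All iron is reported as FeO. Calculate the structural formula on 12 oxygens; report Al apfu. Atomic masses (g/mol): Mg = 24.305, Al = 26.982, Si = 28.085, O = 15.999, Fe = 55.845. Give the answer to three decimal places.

1.999 Al apfu

3.00 wt% MgO ÷ 40.304 g/mol = 0.07443 mol, giving 0.07443 Mg and 0.07443 O.
38.99 wt% FeO ÷ 71.844 g/mol = 0.54270 mol, giving 0.54270 Fe and 0.54270 O.
20.99 wt% Al2O3 ÷ 101.961 g/mol = 0.20586 mol, giving 0.41172 Al and 0.61758 O.
37.17 wt% SiO2 ÷ 60.083 g/mol = 0.61864 mol, giving 0.61864 Si and 1.23728 O.
Oxygen sums to 2.47199; scaling by 12/2.47199 = 4.85439 puts the formula on 12 O.
Al: 0.41172 × 4.85439 = 1.999 atoms per formula unit.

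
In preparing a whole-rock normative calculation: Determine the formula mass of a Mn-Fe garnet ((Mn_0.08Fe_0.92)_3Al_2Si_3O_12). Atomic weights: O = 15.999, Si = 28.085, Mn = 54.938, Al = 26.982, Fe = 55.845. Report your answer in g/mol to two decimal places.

497.52 g/mol

M = 0.24×54.938 + 2.76×55.845 + 2×26.982 + 3×28.085 + 12×15.999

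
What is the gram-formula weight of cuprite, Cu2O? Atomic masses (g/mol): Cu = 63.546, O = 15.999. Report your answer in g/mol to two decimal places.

Cu: 2 × 63.546 = 127.0920
O: 1 × 15.999 = 15.9990
Summing the contributions gives the formula mass.

143.09 g/mol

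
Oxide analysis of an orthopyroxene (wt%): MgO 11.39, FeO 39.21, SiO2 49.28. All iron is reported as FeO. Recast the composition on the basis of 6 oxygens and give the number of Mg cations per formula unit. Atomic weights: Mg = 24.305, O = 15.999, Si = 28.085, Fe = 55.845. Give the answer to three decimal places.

0.687 Mg apfu

11.39 wt% MgO ÷ 40.304 g/mol = 0.28260 mol, giving 0.28260 Mg and 0.28260 O.
39.21 wt% FeO ÷ 71.844 g/mol = 0.54577 mol, giving 0.54577 Fe and 0.54577 O.
49.28 wt% SiO2 ÷ 60.083 g/mol = 0.82020 mol, giving 0.82020 Si and 1.64040 O.
Oxygen sums to 2.46877; scaling by 6/2.46877 = 2.43036 puts the formula on 6 O.
Mg: 0.28260 × 2.43036 = 0.687 atoms per formula unit.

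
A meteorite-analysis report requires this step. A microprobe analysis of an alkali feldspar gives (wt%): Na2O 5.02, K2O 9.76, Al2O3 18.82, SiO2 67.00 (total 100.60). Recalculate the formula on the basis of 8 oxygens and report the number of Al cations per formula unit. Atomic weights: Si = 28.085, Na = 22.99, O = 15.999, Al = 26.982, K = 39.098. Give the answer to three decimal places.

Na2O: 5.02/61.979 = 0.08100 mol → 0.16200 mol Na, 0.08100 mol O.
K2O: 9.76/94.195 = 0.10361 mol → 0.20722 mol K, 0.10361 mol O.
Al2O3: 18.82/101.961 = 0.18458 mol → 0.36916 mol Al, 0.55374 mol O.
SiO2: 67.00/60.083 = 1.11512 mol → 1.11512 mol Si, 2.23024 mol O.
Total oxygen = 2.96859 mol. Normalization factor = 8/2.96859 = 2.69488.
Al per 8 O = 0.36916 × 2.69488 = 0.995.

0.995 Al apfu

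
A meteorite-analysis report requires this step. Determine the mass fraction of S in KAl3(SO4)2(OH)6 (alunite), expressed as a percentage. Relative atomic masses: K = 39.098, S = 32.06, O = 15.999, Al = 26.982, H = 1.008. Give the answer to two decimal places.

Molar mass of KAl3(SO4)2(OH)6: 1·39.098 + 3·26.982 + 2·32.06 + 14·15.999 + 6·1.008 = 414.198 g/mol.
Mass of S per formula unit: 2 × 32.06 = 64.120 g.
Weight fraction S = 64.120 / 414.198 = 0.1548.

15.48 wt%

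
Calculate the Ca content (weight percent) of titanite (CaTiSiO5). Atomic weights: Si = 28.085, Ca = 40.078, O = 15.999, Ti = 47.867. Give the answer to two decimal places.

M(CaTiSiO5) = 196.025 g/mol.
Ca contributes 1 × 40.078 = 40.078 g per mole.
40.078/196.025 = 0.2045 → 20.45%.

20.45 weight percent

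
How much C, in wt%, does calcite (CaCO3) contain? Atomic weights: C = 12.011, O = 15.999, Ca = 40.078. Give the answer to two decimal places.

Formula mass = 1·40.078 + 1·12.011 + 3·15.999 = 100.086 g/mol, of which 12.011 g is C.
So C makes up 12.011/100.086 = 0.1200 of the mass, i.e. 12.00%.

12.00 wt%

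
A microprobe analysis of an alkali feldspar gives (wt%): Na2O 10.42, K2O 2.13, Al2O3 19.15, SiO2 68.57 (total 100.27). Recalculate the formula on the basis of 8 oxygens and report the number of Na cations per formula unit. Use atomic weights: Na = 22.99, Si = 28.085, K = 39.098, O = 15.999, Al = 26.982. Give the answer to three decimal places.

0.886 Na apfu

Na2O (M=61.979): mol = 0.16812; Na = 0.33624, O = 0.16812.
K2O (M=94.195): mol = 0.02261; K = 0.04522, O = 0.02261.
Al2O3 (M=101.961): mol = 0.18782; Al = 0.37564, O = 0.56346.
SiO2 (M=60.083): mol = 1.14125; Si = 1.14125, O = 2.28250.
ΣO = 3.03669; factor = 8/ΣO = 2.63445.
Na apfu = 0.33624 × 2.63445 = 0.886.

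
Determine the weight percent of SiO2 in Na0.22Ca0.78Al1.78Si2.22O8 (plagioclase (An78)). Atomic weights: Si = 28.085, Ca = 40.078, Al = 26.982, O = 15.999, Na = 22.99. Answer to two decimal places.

Molar mass of Na0.22Ca0.78Al1.78Si2.22O8 = 0.22·22.99 + 0.78·40.078 + 1.78·26.982 + 2.22·28.085 + 8·15.999 = 274.687 g/mol.
Each formula unit contains 2.22 Si, equivalent to 2.22/1 = 2.2200 mol SiO2.
M(SiO2) = 1×28.085 + 2×15.999 = 60.083 g/mol.
Mass of SiO2 per formula unit = 2.2200 × 60.083 = 133.384 g.
SiO2 wt% = 133.384 / 274.687 × 100 = 48.56%.

48.56 wt%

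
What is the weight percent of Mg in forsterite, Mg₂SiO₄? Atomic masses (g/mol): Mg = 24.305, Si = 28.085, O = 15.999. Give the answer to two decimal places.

34.55 wt%

Molar mass of Mg₂SiO₄: 2*24.305 + 1*28.085 + 4*15.999 = 140.691 g/mol.
Mass of Mg per formula unit: 2 × 24.305 = 48.610 g.
Weight fraction Mg = 48.610 / 140.691 = 0.3455.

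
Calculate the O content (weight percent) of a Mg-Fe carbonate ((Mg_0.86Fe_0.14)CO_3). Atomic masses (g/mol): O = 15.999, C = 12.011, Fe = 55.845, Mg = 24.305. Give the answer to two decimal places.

M((Mg_0.86Fe_0.14)CO_3) = 88.729 g/mol.
O contributes 3 × 15.999 = 47.997 g per mole.
47.997/88.729 = 0.5409 → 54.09%.

54.09 weight percent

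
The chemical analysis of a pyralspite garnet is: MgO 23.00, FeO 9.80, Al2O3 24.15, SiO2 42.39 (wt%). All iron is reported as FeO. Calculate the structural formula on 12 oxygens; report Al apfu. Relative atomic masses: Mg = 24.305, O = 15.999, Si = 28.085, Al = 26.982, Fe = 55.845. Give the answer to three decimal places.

23.00 wt% MgO ÷ 40.304 g/mol = 0.57066 mol, giving 0.57066 Mg and 0.57066 O.
9.80 wt% FeO ÷ 71.844 g/mol = 0.13641 mol, giving 0.13641 Fe and 0.13641 O.
24.15 wt% Al2O3 ÷ 101.961 g/mol = 0.23686 mol, giving 0.47372 Al and 0.71058 O.
42.39 wt% SiO2 ÷ 60.083 g/mol = 0.70552 mol, giving 0.70552 Si and 1.41104 O.
Oxygen sums to 2.82869; scaling by 12/2.82869 = 4.24225 puts the formula on 12 O.
Al: 0.47372 × 4.24225 = 2.010 atoms per formula unit.

2.010 Al apfu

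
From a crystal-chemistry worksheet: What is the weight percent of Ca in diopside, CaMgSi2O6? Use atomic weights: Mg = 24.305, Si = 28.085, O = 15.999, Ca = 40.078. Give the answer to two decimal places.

Molar mass of CaMgSi2O6: 1·40.078 + 1·24.305 + 2·28.085 + 6·15.999 = 216.547 g/mol.
Mass of Ca per formula unit: 1 × 40.078 = 40.078 g.
Weight fraction Ca = 40.078 / 216.547 = 0.1851.

18.51 mass %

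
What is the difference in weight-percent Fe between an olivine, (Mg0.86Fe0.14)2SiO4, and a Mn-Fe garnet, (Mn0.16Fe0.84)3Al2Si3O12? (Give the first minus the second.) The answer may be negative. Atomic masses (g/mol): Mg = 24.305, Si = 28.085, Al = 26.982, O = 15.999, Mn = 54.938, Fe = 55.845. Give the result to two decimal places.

-17.84 percentage points

Fe in (Mg0.86Fe0.14)2SiO4: molar mass 149.522 g/mol; 0.28×55.845 = 15.637 g → 10.46 wt%.
Fe in (Mn0.16Fe0.84)3Al2Si3O12: molar mass 497.307 g/mol; 2.52×55.845 = 140.729 g → 28.30 wt%.
Difference = 10.46 − 28.30 = -17.84 percentage points.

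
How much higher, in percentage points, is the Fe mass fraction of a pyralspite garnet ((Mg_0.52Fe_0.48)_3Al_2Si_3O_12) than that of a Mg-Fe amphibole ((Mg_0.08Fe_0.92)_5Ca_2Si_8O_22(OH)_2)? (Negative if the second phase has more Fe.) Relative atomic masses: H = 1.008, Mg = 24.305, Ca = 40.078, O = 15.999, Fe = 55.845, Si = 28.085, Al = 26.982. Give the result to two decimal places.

Fe in (Mg_0.52Fe_0.48)_3Al_2Si_3O_12: molar mass 448.540 g/mol; 1.44×55.845 = 80.417 g → 17.93 wt%.
Fe in (Mg_0.08Fe_0.92)_5Ca_2Si_8O_22(OH)_2: molar mass 957.437 g/mol; 4.60×55.845 = 256.887 g → 26.83 wt%.
Difference = 17.93 − 26.83 = -8.90 percentage points.

-8.90 percentage points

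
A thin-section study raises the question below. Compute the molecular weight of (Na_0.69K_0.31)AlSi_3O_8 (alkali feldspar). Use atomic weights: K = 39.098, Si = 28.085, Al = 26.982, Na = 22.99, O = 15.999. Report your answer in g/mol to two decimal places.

267.21 g/mol

The formula mass is the sum 0.69×22.99 + 0.31×39.098 + 1×26.982 + 3×28.085 + 8×15.999.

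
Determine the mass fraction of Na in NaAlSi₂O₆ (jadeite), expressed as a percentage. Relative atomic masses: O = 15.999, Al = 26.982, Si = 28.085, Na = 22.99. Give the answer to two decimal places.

11.37 mass %

Molar mass of NaAlSi₂O₆: 1×22.99 + 1×26.982 + 2×28.085 + 6×15.999 = 202.136 g/mol.
Mass of Na per formula unit: 1 × 22.99 = 22.990 g.
Weight fraction Na = 22.990 / 202.136 = 0.1137.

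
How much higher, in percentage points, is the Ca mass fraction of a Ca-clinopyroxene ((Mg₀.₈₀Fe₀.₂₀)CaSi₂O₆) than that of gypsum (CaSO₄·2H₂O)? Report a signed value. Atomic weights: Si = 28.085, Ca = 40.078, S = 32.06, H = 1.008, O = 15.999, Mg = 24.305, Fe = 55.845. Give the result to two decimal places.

-5.30 percentage points

Ca in (Mg₀.₈₀Fe₀.₂₀)CaSi₂O₆: molar mass 222.855 g/mol; 1×40.078 = 40.078 g → 17.98 wt%.
Ca in CaSO₄·2H₂O: molar mass 172.164 g/mol; 1×40.078 = 40.078 g → 23.28 wt%.
Difference = 17.98 − 23.28 = -5.30 percentage points.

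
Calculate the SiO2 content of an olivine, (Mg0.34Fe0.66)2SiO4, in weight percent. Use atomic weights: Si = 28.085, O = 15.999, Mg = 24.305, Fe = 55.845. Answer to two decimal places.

M((Mg0.34Fe0.66)2SiO4) = 182.324 g/mol; M(SiO2) = 60.083 g/mol.
Moles SiO2 per formula unit = 1 Si ÷ 1 = 1.0000.
SiO2 fraction = (1.0000 × 60.083) / 182.324 = 60.083/182.324 = 0.3295.

32.95 wt%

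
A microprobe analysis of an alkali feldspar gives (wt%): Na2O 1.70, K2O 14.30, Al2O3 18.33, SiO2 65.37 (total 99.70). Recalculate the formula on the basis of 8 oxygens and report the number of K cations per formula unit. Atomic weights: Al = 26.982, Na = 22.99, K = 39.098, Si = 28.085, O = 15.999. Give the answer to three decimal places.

0.839 K apfu

1.70 wt% Na2O ÷ 61.979 g/mol = 0.02743 mol, giving 0.05486 Na and 0.02743 O.
14.30 wt% K2O ÷ 94.195 g/mol = 0.15181 mol, giving 0.30362 K and 0.15181 O.
18.33 wt% Al2O3 ÷ 101.961 g/mol = 0.17977 mol, giving 0.35954 Al and 0.53931 O.
65.37 wt% SiO2 ÷ 60.083 g/mol = 1.08799 mol, giving 1.08799 Si and 2.17598 O.
Oxygen sums to 2.89453; scaling by 8/2.89453 = 2.76383 puts the formula on 8 O.
K: 0.30362 × 2.76383 = 0.839 atoms per formula unit.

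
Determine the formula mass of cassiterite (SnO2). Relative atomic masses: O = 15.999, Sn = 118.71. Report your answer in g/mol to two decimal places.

The formula mass is the sum 1*118.71 + 2*15.999.

150.71 g/mol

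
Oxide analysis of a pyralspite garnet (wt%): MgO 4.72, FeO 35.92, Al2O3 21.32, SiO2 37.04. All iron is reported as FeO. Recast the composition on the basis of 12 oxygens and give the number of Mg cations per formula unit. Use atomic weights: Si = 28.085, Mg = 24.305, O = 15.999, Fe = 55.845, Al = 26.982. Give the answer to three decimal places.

0.567 Mg apfu

MgO (M=40.304): mol = 0.11711; Mg = 0.11711, O = 0.11711.
FeO (M=71.844): mol = 0.49997; Fe = 0.49997, O = 0.49997.
Al2O3 (M=101.961): mol = 0.20910; Al = 0.41820, O = 0.62730.
SiO2 (M=60.083): mol = 0.61648; Si = 0.61648, O = 1.23296.
ΣO = 2.47734; factor = 12/ΣO = 4.84391.
Mg apfu = 0.11711 × 4.84391 = 0.567.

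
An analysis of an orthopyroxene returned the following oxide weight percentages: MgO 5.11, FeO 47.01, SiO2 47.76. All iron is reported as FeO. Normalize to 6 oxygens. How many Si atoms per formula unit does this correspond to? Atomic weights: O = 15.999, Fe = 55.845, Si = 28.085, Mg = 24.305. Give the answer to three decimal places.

MgO (M=40.304): mol = 0.12679; Mg = 0.12679, O = 0.12679.
FeO (M=71.844): mol = 0.65433; Fe = 0.65433, O = 0.65433.
SiO2 (M=60.083): mol = 0.79490; Si = 0.79490, O = 1.58980.
ΣO = 2.37092; factor = 6/ΣO = 2.53066.
Si apfu = 0.79490 × 2.53066 = 2.012.

2.012 Si apfu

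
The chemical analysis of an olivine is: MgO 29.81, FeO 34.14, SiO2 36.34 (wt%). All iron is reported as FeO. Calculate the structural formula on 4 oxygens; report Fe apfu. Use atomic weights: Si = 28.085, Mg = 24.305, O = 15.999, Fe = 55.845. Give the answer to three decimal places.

MgO: 29.81/40.304 = 0.73963 mol → 0.73963 mol Mg, 0.73963 mol O.
FeO: 34.14/71.844 = 0.47520 mol → 0.47520 mol Fe, 0.47520 mol O.
SiO2: 36.34/60.083 = 0.60483 mol → 0.60483 mol Si, 1.20966 mol O.
Total oxygen = 2.42449 mol. Normalization factor = 4/2.42449 = 1.64983.
Fe per 4 O = 0.47520 × 1.64983 = 0.784.

0.784 Fe apfu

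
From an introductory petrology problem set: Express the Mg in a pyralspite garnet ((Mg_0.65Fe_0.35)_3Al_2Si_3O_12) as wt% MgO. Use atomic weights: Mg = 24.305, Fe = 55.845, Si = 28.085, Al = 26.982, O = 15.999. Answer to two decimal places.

Formula mass = 436.239 g/mol.
1.95 Mg → 1.9500 mol MgO per formula unit; M(MgO) = 40.304, so MgO mass = 78.593 g.
78.593/436.239 × 100 = 18.02 wt%.

18.02 wt%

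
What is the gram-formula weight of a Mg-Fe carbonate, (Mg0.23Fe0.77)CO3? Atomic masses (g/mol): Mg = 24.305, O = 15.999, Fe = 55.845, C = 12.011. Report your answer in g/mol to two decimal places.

108.60 g/mol

M = 0.23*24.305 + 0.77*55.845 + 1*12.011 + 3*15.999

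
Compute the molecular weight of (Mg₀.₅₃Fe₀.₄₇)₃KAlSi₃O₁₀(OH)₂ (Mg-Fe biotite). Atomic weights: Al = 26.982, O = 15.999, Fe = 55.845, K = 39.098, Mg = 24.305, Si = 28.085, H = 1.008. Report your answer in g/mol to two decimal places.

461.73 g/mol

M = 1.59*24.305 + 1.41*55.845 + 1*39.098 + 1*26.982 + 3*28.085 + 12*15.999 + 2*1.008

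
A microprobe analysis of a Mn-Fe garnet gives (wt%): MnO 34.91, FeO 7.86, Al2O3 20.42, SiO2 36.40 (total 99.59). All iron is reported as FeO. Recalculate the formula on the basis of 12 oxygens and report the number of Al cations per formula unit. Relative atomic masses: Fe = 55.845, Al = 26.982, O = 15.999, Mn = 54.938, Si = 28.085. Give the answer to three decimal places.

MnO (M=70.937): mol = 0.49213; Mn = 0.49213, O = 0.49213.
FeO (M=71.844): mol = 0.10940; Fe = 0.10940, O = 0.10940.
Al2O3 (M=101.961): mol = 0.20027; Al = 0.40054, O = 0.60081.
SiO2 (M=60.083): mol = 0.60583; Si = 0.60583, O = 1.21166.
ΣO = 2.41400; factor = 12/ΣO = 4.97100.
Al apfu = 0.40054 × 4.97100 = 1.991.

1.991 Al apfu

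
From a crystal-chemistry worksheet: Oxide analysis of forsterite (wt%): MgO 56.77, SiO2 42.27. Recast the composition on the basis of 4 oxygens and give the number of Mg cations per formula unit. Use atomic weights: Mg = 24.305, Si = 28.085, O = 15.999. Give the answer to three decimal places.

2.001 Mg apfu

MgO: 56.77/40.304 = 1.40855 mol → 1.40855 mol Mg, 1.40855 mol O.
SiO2: 42.27/60.083 = 0.70353 mol → 0.70353 mol Si, 1.40706 mol O.
Total oxygen = 2.81561 mol. Normalization factor = 4/2.81561 = 1.42065.
Mg per 4 O = 1.40855 × 1.42065 = 2.001.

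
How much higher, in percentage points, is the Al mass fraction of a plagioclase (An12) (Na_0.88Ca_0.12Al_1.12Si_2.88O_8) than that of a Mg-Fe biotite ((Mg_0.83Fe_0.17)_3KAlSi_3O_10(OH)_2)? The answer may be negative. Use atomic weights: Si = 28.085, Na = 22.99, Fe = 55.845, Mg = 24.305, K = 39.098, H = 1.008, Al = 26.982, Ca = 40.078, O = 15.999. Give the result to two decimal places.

M(Na_0.88Ca_0.12Al_1.12Si_2.88O_8) = 264.137 g/mol, so wt% Al = 30.220/264.137 × 100 = 11.44%.
M((Mg_0.83Fe_0.17)_3KAlSi_3O_10(OH)_2) = 433.339 g/mol, so wt% Al = 26.982/433.339 × 100 = 6.23%.
11.44 − 6.23 = 5.21 pp.

5.21 percentage points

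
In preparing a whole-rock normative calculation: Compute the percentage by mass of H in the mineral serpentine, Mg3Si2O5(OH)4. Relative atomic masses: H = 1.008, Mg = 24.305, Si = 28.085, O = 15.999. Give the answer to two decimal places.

Formula mass = 3·24.305 + 2·28.085 + 9·15.999 + 4·1.008 = 277.108 g/mol, of which 4.032 g is H.
So H makes up 4.032/277.108 = 0.0146 of the mass, i.e. 1.46%.

1.46 weight percent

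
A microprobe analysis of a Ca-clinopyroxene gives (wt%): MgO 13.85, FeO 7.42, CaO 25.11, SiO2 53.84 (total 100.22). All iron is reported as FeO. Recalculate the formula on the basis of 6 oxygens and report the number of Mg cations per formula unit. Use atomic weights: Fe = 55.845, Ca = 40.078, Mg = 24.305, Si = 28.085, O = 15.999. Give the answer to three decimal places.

MgO: 13.85/40.304 = 0.34364 mol → 0.34364 mol Mg, 0.34364 mol O.
FeO: 7.42/71.844 = 0.10328 mol → 0.10328 mol Fe, 0.10328 mol O.
CaO: 25.11/56.077 = 0.44778 mol → 0.44778 mol Ca, 0.44778 mol O.
SiO2: 53.84/60.083 = 0.89609 mol → 0.89609 mol Si, 1.79218 mol O.
Total oxygen = 2.68688 mol. Normalization factor = 6/2.68688 = 2.23307.
Mg per 6 O = 0.34364 × 2.23307 = 0.767.

0.767 Mg apfu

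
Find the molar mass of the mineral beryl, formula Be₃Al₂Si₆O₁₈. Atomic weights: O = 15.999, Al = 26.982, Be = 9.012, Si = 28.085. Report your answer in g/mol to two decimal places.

537.49 g/mol

M = 3×9.012 + 2×26.982 + 6×28.085 + 18×15.999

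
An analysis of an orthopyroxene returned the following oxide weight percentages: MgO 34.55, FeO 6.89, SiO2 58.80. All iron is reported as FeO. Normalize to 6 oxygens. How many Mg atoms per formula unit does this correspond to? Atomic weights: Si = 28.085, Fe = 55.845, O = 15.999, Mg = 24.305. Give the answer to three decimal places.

1.767 Mg apfu

MgO: 34.55/40.304 = 0.85724 mol → 0.85724 mol Mg, 0.85724 mol O.
FeO: 6.89/71.844 = 0.09590 mol → 0.09590 mol Fe, 0.09590 mol O.
SiO2: 58.80/60.083 = 0.97865 mol → 0.97865 mol Si, 1.95730 mol O.
Total oxygen = 2.91044 mol. Normalization factor = 6/2.91044 = 2.06154.
Mg per 6 O = 0.85724 × 2.06154 = 1.767.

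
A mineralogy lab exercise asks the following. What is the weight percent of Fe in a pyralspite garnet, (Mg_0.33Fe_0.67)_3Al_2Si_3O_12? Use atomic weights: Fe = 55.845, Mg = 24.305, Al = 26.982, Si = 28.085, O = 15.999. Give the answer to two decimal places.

24.06 weight percent

M((Mg_0.33Fe_0.67)_3Al_2Si_3O_12) = 466.517 g/mol.
Fe contributes 2.01 × 55.845 = 112.248 g per mole.
112.248/466.517 = 0.2406 → 24.06%.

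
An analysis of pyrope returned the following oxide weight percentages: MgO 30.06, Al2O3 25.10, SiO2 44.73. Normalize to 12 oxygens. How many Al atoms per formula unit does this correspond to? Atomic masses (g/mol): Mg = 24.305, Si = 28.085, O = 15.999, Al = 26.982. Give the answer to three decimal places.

30.06 wt% MgO ÷ 40.304 g/mol = 0.74583 mol, giving 0.74583 Mg and 0.74583 O.
25.10 wt% Al2O3 ÷ 101.961 g/mol = 0.24617 mol, giving 0.49234 Al and 0.73851 O.
44.73 wt% SiO2 ÷ 60.083 g/mol = 0.74447 mol, giving 0.74447 Si and 1.48894 O.
Oxygen sums to 2.97328; scaling by 12/2.97328 = 4.03595 puts the formula on 12 O.
Al: 0.49234 × 4.03595 = 1.987 atoms per formula unit.

1.987 Al apfu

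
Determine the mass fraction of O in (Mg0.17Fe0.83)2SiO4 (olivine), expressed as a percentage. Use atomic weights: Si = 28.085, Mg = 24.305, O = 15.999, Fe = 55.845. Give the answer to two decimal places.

M((Mg0.17Fe0.83)2SiO4) = 193.047 g/mol.
O contributes 4 × 15.999 = 63.996 g per mole.
63.996/193.047 = 0.3315 → 33.15%.

33.15 wt%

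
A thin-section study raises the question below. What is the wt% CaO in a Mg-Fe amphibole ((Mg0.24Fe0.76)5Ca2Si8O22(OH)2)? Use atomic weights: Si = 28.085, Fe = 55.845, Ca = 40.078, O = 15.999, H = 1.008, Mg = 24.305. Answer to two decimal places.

12.03 wt%

Formula mass = 932.205 g/mol.
2 Ca → 2.0000 mol CaO per formula unit; M(CaO) = 56.077, so CaO mass = 112.154 g.
112.154/932.205 × 100 = 12.03 wt%.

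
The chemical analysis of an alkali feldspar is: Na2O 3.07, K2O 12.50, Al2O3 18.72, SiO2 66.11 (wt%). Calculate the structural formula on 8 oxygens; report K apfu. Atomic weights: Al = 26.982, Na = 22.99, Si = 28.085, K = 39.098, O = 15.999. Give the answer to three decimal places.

0.724 K apfu

Na2O (M=61.979): mol = 0.04953; Na = 0.09906, O = 0.04953.
K2O (M=94.195): mol = 0.13270; K = 0.26540, O = 0.13270.
Al2O3 (M=101.961): mol = 0.18360; Al = 0.36720, O = 0.55080.
SiO2 (M=60.083): mol = 1.10031; Si = 1.10031, O = 2.20062.
ΣO = 2.93365; factor = 8/ΣO = 2.72698.
K apfu = 0.26540 × 2.72698 = 0.724.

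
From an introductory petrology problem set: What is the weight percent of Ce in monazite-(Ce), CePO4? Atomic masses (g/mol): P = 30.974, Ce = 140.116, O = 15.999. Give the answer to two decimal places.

59.60 mass %

Formula mass = 1*140.116 + 1*30.974 + 4*15.999 = 235.086 g/mol, of which 140.116 g is Ce.
So Ce makes up 140.116/235.086 = 0.5960 of the mass, i.e. 59.60%.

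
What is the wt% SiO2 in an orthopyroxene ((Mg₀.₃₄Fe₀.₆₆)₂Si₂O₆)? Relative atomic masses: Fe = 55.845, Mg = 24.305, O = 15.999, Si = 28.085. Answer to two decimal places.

M((Mg₀.₃₄Fe₀.₆₆)₂Si₂O₆) = 242.407 g/mol; M(SiO2) = 60.083 g/mol.
Moles SiO2 per formula unit = 2 Si ÷ 1 = 2.0000.
SiO2 fraction = (2.0000 × 60.083) / 242.407 = 120.166/242.407 = 0.4957.

49.57 wt%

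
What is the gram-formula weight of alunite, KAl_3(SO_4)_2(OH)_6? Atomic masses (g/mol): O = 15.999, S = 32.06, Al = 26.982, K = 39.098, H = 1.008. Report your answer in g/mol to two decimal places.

The formula mass is the sum 1*39.098 + 3*26.982 + 2*32.06 + 14*15.999 + 6*1.008.

414.20 g/mol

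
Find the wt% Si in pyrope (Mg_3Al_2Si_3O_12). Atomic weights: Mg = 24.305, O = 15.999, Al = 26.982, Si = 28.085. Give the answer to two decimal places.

20.90 weight percent

Molar mass of Mg_3Al_2Si_3O_12: 3*24.305 + 2*26.982 + 3*28.085 + 12*15.999 = 403.122 g/mol.
Mass of Si per formula unit: 3 × 28.085 = 84.255 g.
Weight fraction Si = 84.255 / 403.122 = 0.2090.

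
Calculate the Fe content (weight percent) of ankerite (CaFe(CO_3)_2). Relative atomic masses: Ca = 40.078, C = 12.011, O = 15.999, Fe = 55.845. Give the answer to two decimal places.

25.86 weight percent

M(CaFe(CO_3)_2) = 215.939 g/mol.
Fe contributes 1 × 55.845 = 55.845 g per mole.
55.845/215.939 = 0.2586 → 25.86%.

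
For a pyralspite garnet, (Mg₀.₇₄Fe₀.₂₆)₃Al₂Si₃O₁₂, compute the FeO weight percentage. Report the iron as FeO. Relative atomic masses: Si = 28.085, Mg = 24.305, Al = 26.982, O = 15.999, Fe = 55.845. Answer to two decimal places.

13.10 wt%

Molar mass of (Mg₀.₇₄Fe₀.₂₆)₃Al₂Si₃O₁₂ = 2.22·24.305 + 0.78·55.845 + 2·26.982 + 3·28.085 + 12·15.999 = 427.723 g/mol.
Each formula unit contains 0.78 Fe, equivalent to 0.78/1 = 0.7800 mol FeO.
M(FeO) = 1×55.845 + 1×15.999 = 71.844 g/mol.
Mass of FeO per formula unit = 0.7800 × 71.844 = 56.038 g.
FeO wt% = 56.038 / 427.723 × 100 = 13.10%.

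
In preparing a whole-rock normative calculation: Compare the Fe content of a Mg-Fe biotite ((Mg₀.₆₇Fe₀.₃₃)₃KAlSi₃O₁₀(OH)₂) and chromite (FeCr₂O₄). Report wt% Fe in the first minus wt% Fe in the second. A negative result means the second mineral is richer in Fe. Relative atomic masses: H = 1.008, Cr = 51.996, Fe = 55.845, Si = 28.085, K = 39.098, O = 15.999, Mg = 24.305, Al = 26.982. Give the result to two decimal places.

-12.62 percentage points

Fe in (Mg₀.₆₇Fe₀.₃₃)₃KAlSi₃O₁₀(OH)₂: molar mass 448.479 g/mol; 0.99×55.845 = 55.287 g → 12.33 wt%.
Fe in FeCr₂O₄: molar mass 223.833 g/mol; 1×55.845 = 55.845 g → 24.95 wt%.
Difference = 12.33 − 24.95 = -12.62 percentage points.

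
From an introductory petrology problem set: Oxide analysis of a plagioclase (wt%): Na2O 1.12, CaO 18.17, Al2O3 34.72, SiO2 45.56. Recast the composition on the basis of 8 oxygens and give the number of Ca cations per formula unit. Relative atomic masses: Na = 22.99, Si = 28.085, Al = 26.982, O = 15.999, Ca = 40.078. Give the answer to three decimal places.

0.900 Ca apfu

Na2O: 1.12/61.979 = 0.01807 mol → 0.03614 mol Na, 0.01807 mol O.
CaO: 18.17/56.077 = 0.32402 mol → 0.32402 mol Ca, 0.32402 mol O.
Al2O3: 34.72/101.961 = 0.34052 mol → 0.68104 mol Al, 1.02156 mol O.
SiO2: 45.56/60.083 = 0.75828 mol → 0.75828 mol Si, 1.51656 mol O.
Total oxygen = 2.88021 mol. Normalization factor = 8/2.88021 = 2.77758.
Ca per 8 O = 0.32402 × 2.77758 = 0.900.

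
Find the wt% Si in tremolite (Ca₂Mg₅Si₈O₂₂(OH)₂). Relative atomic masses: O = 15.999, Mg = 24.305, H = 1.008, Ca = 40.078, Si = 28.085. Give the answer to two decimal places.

Formula mass = 2×40.078 + 5×24.305 + 8×28.085 + 24×15.999 + 2×1.008 = 812.353 g/mol, of which 224.680 g is Si.
So Si makes up 224.680/812.353 = 0.2766 of the mass, i.e. 27.66%.

27.66 weight percent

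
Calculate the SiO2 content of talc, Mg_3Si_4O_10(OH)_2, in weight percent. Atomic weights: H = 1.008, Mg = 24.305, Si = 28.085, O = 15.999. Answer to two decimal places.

63.37 wt%

Formula mass = 379.259 g/mol.
4 Si → 4.0000 mol SiO2 per formula unit; M(SiO2) = 60.083, so SiO2 mass = 240.332 g.
240.332/379.259 × 100 = 63.37 wt%.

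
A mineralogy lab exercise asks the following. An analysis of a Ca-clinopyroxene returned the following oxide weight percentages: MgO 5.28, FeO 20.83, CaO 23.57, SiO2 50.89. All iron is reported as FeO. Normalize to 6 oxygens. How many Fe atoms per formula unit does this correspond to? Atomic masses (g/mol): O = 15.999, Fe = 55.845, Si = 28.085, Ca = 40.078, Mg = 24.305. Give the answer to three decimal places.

MgO: 5.28/40.304 = 0.13100 mol → 0.13100 mol Mg, 0.13100 mol O.
FeO: 20.83/71.844 = 0.28993 mol → 0.28993 mol Fe, 0.28993 mol O.
CaO: 23.57/56.077 = 0.42031 mol → 0.42031 mol Ca, 0.42031 mol O.
SiO2: 50.89/60.083 = 0.84699 mol → 0.84699 mol Si, 1.69398 mol O.
Total oxygen = 2.53522 mol. Normalization factor = 6/2.53522 = 2.36666.
Fe per 6 O = 0.28993 × 2.36666 = 0.686.

0.686 Fe apfu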